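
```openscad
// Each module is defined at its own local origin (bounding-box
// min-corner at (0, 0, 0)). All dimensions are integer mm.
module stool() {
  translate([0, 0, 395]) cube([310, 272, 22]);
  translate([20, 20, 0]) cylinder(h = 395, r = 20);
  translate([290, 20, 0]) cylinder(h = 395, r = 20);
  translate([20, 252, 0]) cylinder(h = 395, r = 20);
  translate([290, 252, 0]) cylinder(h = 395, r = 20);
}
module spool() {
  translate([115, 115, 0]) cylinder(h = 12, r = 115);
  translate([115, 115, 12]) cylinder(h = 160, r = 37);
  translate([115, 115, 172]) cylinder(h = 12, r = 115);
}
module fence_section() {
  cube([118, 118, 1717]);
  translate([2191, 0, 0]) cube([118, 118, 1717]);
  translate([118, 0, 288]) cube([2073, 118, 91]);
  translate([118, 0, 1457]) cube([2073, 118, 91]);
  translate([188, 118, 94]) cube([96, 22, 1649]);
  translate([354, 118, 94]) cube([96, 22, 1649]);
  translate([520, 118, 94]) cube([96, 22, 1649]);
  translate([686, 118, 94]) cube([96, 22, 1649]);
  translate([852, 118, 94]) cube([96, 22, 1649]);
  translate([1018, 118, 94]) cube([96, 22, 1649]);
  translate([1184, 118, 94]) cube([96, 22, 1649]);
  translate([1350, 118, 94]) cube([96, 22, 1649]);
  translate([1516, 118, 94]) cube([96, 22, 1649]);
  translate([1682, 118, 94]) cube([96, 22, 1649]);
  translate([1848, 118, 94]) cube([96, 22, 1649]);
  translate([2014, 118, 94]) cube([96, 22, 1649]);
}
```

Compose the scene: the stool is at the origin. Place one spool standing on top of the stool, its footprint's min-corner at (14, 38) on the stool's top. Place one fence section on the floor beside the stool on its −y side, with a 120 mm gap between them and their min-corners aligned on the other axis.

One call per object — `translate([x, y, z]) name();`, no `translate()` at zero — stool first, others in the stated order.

stool();
translate([14, 38, 417]) spool();
translate([0, -260, 0]) fence_section();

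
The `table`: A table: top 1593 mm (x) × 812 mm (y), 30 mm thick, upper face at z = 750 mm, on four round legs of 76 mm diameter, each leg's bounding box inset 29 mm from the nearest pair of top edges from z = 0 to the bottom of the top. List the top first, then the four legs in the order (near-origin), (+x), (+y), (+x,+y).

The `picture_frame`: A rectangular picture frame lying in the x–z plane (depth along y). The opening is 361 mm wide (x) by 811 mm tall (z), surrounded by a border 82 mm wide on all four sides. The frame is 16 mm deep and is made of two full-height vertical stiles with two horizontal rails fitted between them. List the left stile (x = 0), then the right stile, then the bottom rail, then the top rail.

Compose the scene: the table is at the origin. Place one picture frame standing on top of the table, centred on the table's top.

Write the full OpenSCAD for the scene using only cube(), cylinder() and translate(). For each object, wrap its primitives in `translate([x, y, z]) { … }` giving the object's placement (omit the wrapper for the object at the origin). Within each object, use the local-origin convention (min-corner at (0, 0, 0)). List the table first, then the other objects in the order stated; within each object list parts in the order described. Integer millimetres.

translate([0, 0, 720]) cube([1593, 812, 30]);
translate([67, 67, 0]) cylinder(h = 720, r = 38);
translate([1526, 67, 0]) cylinder(h = 720, r = 38);
translate([67, 745, 0]) cylinder(h = 720, r = 38);
translate([1526, 745, 0]) cylinder(h = 720, r = 38);
translate([534, 398, 750]) {
  cube([82, 16, 975]);
  translate([443, 0, 0]) cube([82, 16, 975]);
  translate([82, 0, 0]) cube([361, 16, 82]);
  translate([82, 0, 893]) cube([361, 16, 82]);
}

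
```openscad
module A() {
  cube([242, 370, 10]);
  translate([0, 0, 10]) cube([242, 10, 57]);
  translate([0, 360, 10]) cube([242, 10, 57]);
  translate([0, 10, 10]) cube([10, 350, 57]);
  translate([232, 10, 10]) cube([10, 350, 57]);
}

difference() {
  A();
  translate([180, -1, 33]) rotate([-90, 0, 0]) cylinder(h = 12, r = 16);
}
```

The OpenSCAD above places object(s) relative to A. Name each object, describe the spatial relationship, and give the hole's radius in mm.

The subtracted cylinder has r = 16 mm.

A is an open box. The open box has a circular hole through its front wall. The hole's radius is 16 mm.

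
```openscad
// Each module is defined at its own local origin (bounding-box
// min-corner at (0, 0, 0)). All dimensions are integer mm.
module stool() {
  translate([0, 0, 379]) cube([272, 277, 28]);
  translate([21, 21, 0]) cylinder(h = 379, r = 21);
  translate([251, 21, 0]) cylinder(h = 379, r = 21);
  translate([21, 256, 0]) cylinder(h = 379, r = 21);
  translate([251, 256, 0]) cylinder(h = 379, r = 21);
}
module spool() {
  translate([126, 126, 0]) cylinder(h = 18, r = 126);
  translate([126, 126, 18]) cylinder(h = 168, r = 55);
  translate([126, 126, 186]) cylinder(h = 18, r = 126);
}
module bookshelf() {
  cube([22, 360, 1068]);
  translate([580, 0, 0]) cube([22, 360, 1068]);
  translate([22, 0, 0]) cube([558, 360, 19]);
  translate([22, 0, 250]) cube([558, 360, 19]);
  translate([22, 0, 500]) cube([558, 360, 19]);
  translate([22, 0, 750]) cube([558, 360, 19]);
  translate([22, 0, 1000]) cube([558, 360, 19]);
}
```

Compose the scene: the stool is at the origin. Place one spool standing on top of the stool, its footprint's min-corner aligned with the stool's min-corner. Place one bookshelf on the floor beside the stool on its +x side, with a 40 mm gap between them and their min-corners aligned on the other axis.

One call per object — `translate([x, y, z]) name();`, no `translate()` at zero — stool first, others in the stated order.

stool();
translate([0, 0, 407]) spool();
translate([312, 0, 0]) bookshelf();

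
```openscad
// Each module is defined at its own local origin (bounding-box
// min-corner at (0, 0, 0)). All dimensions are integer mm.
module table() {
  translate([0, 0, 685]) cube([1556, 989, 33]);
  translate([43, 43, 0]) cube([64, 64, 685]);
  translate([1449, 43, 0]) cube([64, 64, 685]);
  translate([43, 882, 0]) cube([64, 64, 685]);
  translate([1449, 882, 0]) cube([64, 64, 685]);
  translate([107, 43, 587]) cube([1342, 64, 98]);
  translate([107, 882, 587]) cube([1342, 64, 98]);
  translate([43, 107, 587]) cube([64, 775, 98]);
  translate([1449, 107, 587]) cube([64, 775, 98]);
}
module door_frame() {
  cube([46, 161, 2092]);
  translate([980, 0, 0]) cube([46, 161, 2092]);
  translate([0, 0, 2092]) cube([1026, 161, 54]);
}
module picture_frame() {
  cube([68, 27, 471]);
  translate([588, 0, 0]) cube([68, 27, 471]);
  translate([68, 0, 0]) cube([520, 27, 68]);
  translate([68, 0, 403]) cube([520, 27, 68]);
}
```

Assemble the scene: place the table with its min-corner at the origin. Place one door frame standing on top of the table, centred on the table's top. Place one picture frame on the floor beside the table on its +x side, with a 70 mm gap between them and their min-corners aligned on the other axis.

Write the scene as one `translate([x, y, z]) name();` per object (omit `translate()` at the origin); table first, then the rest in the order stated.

table();
translate([265, 414, 718]) door_frame();
translate([1626, 0, 0]) picture_frame();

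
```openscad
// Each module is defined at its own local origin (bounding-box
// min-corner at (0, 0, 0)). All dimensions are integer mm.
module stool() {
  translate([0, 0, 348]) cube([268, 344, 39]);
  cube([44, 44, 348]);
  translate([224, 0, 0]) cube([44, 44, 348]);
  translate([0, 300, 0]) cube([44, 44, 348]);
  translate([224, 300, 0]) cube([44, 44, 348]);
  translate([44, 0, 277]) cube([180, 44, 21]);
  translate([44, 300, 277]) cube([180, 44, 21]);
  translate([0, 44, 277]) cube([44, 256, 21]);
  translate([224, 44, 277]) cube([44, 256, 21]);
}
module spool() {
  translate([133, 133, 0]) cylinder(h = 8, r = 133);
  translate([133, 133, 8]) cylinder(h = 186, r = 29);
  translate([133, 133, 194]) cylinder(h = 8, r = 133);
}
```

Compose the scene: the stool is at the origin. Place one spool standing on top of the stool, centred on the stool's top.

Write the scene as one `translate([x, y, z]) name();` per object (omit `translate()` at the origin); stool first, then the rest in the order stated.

stool();
translate([1, 39, 387]) spool();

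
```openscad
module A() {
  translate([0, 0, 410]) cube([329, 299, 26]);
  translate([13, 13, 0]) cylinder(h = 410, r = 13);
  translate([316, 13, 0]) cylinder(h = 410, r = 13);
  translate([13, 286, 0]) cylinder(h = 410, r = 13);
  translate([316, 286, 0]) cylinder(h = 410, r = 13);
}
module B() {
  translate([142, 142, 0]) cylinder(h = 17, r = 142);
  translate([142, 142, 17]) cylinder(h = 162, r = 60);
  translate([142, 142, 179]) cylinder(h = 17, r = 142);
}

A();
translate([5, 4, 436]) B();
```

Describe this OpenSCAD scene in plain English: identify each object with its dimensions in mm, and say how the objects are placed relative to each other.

A is a simple wooden stool: a rectangular seat 329 mm (x) by 299 mm (y), 26 mm thick, top face at z = 436 mm, on four round legs, each 26 mm in diameter. The legs rest on z = 0, each leg's axis is inset half a diameter from the nearest pair of seat edges (so the leg's bounding box is flush with the corner).

B is a spool: two coaxial disc flanges of radius 142 mm and thickness 17 mm, joined by a core cylinder of radius 60 mm and height 162 mm. The lower flange rests on z = 0 and the three cylinders share a vertical axis.

The spool is on top of the stool.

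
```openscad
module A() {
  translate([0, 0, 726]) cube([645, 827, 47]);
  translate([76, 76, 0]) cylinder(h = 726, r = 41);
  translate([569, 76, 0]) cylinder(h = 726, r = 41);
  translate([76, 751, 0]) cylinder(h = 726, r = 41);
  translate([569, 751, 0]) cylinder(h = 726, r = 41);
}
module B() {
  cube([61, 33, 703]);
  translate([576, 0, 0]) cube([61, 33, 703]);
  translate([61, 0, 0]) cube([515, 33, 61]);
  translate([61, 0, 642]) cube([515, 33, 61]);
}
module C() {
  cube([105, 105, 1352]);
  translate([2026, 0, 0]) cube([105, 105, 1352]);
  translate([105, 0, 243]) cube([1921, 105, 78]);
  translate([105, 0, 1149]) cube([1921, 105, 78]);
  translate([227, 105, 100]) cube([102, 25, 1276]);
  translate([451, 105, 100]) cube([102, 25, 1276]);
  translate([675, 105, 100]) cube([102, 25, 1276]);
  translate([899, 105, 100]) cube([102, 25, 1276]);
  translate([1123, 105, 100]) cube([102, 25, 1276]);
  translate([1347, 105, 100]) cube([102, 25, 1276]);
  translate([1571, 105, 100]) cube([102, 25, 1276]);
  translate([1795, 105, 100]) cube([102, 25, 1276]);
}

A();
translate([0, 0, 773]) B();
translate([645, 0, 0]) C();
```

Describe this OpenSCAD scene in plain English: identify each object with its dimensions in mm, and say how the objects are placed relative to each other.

A is a rectangular dining table. The top is 645×827×47 mm with its upper surface at z = 773 mm. It stands on four round legs of 82 mm diameter, each leg's bounding box inset 35 mm from the nearest pair of top edges, running from the floor to the underside of the top.

B is a rectangular picture frame lying in the x–z plane (depth along y). The opening is 515 mm wide (x) by 581 mm tall (z), surrounded by a border 61 mm wide on all four sides. The frame is 33 mm deep and is made of two full-height vertical stiles with two horizontal rails fitted between them.

C is a fence section. Two 105×105 mm posts, 1352 mm tall, stand on the floor with a clear span of 1921 mm between their inner faces. Two horizontal rails of 105×78 mm section span the gap between the posts with their undersides at z = 243 mm and z = 1149 mm, flush with the posts' −y face. 8 pickets, each 102 mm wide, 25 mm thick and 1276 mm tall, are fixed to the +y face of the rails with their bottoms at z = 100 mm, evenly spaced across the span with equal gaps (rounded down to the nearest mm) at the −x end and between each pair — any rounding remainder accumulates at the +x end.

The picture frame is on top of the table. The fence section is against the table's +x side, with their −y faces flush.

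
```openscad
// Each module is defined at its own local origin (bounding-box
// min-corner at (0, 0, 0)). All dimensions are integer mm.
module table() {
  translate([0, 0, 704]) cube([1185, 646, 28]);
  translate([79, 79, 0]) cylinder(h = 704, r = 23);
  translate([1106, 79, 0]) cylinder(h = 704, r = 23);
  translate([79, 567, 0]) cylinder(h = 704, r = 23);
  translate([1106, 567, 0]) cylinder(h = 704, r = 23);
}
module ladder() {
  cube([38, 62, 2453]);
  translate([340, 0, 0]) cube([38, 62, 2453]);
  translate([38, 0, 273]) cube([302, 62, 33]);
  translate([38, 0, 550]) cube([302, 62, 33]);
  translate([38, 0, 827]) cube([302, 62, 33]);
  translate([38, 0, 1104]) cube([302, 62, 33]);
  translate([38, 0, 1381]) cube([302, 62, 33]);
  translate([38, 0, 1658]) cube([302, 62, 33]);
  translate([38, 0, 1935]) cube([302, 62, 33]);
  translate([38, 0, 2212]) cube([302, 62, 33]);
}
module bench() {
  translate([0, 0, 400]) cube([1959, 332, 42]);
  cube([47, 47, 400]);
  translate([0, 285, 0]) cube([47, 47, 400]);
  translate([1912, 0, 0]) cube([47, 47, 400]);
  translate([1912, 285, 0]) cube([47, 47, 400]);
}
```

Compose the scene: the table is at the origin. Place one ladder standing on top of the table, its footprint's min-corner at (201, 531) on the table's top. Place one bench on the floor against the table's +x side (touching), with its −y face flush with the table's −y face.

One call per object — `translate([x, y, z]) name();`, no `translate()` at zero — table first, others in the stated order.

table();
translate([201, 531, 732]) ladder();
translate([1185, 0, 0]) bench();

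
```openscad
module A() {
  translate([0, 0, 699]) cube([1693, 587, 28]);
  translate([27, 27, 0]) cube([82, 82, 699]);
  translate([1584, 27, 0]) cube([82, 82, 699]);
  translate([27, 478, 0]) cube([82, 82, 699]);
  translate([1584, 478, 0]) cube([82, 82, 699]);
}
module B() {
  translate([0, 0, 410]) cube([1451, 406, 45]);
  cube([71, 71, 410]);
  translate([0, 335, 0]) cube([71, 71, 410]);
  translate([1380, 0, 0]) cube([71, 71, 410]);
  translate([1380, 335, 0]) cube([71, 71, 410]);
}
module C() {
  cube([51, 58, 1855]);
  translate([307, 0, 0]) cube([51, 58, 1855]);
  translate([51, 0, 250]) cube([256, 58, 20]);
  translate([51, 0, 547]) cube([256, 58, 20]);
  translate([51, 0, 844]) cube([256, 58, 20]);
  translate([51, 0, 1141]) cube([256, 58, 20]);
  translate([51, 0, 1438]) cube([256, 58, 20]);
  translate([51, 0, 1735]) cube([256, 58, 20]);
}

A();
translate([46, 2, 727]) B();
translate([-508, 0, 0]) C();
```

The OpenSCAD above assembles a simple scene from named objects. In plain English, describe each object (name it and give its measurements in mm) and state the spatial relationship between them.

A is a table: top 1693 mm (x) × 587 mm (y), 28 mm thick, upper face at z = 727 mm, on four 82×82 mm square legs, each inset 27 mm from the nearest pair of top edges, running from z = 0 to the bottom of the top.

B is a bench: a 1451×406 mm seat slab, 45 mm thick, top at z = 455 mm, on four 71×71 mm square legs flush with the seat corners and standing on z = 0.

C is a straight ladder. Two 51×58 mm vertical rails, 1855 mm tall, stand 358 mm apart (outside-to-outside) with their front faces coplanar on the −y side. 6 rungs, each 58 mm deep and 20 mm tall, span between the inner faces of the rails, front faces flush with the rails. The lowest rung's underside is at z = 250 mm and rungs are spaced 297 mm apart (underside to underside).

The bench is on top of the table. The ladder is on the floor beside the table on its −x side.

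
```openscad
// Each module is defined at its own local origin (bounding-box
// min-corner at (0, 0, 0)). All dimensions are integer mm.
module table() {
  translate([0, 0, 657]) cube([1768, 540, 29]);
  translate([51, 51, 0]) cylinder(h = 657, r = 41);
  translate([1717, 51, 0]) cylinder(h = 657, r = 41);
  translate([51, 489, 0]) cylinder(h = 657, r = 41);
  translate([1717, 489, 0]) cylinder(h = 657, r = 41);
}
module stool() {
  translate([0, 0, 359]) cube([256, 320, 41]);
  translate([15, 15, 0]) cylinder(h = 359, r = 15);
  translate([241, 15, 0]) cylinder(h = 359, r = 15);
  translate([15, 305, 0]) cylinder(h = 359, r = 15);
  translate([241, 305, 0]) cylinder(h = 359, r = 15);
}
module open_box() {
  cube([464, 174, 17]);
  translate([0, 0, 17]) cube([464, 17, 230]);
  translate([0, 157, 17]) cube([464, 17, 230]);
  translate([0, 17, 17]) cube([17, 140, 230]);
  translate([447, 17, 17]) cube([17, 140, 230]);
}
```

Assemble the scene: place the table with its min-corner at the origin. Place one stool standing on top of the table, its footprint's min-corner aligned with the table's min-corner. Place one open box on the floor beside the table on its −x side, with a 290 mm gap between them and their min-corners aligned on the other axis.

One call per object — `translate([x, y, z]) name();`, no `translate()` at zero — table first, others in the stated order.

table();
translate([0, 0, 686]) stool();
translate([-754, 0, 0]) open_box();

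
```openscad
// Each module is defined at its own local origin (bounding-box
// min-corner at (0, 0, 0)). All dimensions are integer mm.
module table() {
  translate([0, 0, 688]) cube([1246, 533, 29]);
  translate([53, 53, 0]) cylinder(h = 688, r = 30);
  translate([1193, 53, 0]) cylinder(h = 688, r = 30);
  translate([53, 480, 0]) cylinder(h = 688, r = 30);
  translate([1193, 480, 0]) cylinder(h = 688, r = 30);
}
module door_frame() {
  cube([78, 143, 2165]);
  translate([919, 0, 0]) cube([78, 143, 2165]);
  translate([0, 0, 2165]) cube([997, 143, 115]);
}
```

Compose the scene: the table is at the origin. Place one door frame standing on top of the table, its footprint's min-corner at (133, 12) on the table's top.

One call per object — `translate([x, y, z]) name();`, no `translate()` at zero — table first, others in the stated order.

table();
translate([133, 12, 717]) door_frame();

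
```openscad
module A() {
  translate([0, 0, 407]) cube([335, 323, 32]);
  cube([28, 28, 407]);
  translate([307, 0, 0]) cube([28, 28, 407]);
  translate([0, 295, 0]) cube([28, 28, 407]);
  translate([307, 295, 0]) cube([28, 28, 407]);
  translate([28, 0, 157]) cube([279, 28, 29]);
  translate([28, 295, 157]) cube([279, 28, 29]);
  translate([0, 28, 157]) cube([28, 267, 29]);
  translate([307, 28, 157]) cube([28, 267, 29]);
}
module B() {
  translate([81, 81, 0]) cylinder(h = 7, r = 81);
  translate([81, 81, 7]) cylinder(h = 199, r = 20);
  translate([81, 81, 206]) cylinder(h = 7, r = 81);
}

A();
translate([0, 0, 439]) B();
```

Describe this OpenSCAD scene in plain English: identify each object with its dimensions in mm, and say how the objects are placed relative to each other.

A is a simple wooden stool: a rectangular seat 335 mm (x) by 323 mm (y), 32 mm thick, top face at z = 439 mm, on four square legs, each 28×28 mm in cross-section. The legs rest on z = 0, each flush with a corner of the seat. Four stretchers, 28 mm wide and 29 mm tall, connect adjacent legs with their undersides at z = 157 mm, each running between the inner faces of the legs it joins and aligned with the legs' outer faces on the other axis.

B is a spool: two coaxial disc flanges of radius 81 mm and thickness 7 mm, joined by a core cylinder of radius 20 mm and height 199 mm. The lower flange rests on z = 0 and the three cylinders share a vertical axis.

The spool is on top of the stool.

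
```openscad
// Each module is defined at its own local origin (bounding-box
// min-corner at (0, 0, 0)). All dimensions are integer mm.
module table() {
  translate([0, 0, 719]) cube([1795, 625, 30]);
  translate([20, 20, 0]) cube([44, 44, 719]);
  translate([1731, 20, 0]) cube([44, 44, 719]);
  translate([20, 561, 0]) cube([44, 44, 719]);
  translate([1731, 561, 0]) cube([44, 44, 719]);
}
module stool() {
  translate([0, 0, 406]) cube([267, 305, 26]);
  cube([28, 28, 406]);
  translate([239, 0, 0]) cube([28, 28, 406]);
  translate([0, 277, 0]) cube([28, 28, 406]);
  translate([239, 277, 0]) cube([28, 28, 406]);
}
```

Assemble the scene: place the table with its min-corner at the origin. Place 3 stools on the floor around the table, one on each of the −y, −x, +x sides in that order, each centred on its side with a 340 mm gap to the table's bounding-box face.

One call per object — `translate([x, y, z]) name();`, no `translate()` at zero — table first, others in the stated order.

table();
translate([764, -645, 0]) stool();
translate([-607, 160, 0]) stool();
translate([2135, 160, 0]) stool();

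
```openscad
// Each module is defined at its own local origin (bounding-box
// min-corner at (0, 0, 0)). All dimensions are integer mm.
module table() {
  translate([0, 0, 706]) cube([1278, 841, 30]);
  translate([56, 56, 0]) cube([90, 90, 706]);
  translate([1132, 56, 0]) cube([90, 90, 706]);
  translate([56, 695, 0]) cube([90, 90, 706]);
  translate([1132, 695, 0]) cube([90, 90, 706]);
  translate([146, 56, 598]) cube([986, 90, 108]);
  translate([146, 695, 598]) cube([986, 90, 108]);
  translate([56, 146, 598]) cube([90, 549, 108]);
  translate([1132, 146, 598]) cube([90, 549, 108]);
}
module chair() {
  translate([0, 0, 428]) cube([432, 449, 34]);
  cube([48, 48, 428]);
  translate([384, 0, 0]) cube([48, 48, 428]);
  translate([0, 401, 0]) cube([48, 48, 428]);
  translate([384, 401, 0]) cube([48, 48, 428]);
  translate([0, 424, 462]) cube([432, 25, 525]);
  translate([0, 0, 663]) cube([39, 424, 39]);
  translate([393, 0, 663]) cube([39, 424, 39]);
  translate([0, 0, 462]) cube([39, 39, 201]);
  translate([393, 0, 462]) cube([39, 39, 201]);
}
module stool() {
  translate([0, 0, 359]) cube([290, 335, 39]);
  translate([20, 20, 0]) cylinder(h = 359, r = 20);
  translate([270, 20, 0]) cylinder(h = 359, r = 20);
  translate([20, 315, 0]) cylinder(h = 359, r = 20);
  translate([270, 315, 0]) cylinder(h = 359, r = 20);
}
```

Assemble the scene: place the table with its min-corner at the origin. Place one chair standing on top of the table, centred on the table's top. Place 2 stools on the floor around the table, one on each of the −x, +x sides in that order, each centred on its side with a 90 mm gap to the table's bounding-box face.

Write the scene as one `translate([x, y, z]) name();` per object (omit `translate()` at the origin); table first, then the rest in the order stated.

table();
translate([423, 196, 736]) chair();
translate([-380, 253, 0]) stool();
translate([1368, 253, 0]) stool();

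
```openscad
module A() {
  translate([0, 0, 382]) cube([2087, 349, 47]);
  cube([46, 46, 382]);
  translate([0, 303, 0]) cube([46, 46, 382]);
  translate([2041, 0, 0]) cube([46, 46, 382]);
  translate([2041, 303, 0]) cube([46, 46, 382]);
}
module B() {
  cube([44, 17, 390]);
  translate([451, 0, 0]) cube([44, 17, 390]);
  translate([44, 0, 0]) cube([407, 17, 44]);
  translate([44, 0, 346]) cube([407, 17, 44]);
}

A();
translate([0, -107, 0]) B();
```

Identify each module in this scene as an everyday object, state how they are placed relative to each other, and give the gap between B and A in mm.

The picture frame's nearest face is 90 mm from the bench's −y face.

A is a bench. B is a picture frame. The picture frame is on the floor beside the bench on its −y side. The gap between the picture frame and the bench is 90 mm.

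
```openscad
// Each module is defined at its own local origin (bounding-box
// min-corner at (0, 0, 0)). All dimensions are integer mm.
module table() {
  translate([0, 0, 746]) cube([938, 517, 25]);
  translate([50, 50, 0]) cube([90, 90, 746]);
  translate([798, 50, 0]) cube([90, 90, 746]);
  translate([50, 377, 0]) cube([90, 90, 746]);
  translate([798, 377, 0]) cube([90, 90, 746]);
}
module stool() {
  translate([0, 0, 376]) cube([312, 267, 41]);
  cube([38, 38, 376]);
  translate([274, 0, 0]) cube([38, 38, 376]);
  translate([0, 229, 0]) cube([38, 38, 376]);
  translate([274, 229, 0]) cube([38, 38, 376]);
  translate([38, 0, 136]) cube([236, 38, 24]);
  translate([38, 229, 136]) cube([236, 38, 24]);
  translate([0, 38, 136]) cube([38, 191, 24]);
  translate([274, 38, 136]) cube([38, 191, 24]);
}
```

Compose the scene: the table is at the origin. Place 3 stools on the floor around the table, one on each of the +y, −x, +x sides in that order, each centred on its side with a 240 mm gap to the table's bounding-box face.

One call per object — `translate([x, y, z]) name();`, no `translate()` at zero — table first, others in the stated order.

table();
translate([313, 757, 0]) stool();
translate([-552, 125, 0]) stool();
translate([1178, 125, 0]) stool();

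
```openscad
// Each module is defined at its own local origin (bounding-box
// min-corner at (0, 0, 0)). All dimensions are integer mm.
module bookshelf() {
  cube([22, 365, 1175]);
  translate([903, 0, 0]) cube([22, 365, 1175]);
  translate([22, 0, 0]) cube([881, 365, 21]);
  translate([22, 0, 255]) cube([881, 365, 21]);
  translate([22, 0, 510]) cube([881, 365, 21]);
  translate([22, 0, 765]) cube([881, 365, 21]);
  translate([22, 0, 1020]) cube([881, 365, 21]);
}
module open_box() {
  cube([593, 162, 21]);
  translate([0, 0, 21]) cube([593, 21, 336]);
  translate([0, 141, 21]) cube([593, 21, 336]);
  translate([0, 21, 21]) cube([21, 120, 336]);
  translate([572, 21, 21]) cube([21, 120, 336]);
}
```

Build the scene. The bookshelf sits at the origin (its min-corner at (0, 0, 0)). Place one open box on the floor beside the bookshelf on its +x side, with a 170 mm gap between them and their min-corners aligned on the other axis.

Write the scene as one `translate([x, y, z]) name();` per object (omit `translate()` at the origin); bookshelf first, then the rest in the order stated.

bookshelf();
translate([1095, 0, 0]) open_box();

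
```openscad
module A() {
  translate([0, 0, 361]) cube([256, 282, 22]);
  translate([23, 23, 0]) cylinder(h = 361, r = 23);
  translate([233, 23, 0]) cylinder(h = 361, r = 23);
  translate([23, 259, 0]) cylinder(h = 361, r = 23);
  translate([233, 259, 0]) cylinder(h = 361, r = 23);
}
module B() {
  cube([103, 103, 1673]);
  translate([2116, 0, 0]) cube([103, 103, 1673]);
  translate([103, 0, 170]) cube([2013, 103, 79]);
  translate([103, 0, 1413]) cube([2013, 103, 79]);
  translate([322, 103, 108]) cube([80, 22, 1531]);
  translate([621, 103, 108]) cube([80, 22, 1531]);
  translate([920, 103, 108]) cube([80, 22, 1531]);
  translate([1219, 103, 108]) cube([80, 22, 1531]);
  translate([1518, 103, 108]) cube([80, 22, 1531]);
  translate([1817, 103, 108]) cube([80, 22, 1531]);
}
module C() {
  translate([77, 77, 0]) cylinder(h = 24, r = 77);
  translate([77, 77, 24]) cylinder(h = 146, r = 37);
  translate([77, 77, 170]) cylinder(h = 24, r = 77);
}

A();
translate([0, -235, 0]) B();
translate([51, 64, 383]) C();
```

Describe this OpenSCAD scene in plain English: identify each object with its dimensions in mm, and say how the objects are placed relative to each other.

A is a four-legged stool. The seat is 256×282 mm, 22 mm thick, top at z = 383 mm. It stands on four round legs, each 46 mm in diameter, from z = 0 to the seat underside, each leg's axis is inset half a diameter from the nearest pair of seat edges (so the leg's bounding box is flush with the corner).

B is a fence section. Two 103×103 mm posts, 1673 mm tall, stand on the floor with a clear span of 2013 mm between their inner faces. Two horizontal rails of 103×79 mm section span the gap between the posts with their undersides at z = 170 mm and z = 1413 mm, flush with the posts' −y face. 6 pickets, each 80 mm wide, 22 mm thick and 1531 mm tall, are fixed to the +y face of the rails with their bottoms at z = 108 mm, evenly spaced across the span with equal gaps (rounded down to the nearest mm) at the −x end and between each pair — any rounding remainder accumulates at the +x end.

C is a spool: two coaxial disc flanges of radius 77 mm and thickness 24 mm, joined by a core cylinder of radius 37 mm and height 146 mm. The lower flange rests on z = 0 and the three cylinders share a vertical axis.

The fence section is on the floor beside the stool on its −y side. The spool is on top of the stool, centred.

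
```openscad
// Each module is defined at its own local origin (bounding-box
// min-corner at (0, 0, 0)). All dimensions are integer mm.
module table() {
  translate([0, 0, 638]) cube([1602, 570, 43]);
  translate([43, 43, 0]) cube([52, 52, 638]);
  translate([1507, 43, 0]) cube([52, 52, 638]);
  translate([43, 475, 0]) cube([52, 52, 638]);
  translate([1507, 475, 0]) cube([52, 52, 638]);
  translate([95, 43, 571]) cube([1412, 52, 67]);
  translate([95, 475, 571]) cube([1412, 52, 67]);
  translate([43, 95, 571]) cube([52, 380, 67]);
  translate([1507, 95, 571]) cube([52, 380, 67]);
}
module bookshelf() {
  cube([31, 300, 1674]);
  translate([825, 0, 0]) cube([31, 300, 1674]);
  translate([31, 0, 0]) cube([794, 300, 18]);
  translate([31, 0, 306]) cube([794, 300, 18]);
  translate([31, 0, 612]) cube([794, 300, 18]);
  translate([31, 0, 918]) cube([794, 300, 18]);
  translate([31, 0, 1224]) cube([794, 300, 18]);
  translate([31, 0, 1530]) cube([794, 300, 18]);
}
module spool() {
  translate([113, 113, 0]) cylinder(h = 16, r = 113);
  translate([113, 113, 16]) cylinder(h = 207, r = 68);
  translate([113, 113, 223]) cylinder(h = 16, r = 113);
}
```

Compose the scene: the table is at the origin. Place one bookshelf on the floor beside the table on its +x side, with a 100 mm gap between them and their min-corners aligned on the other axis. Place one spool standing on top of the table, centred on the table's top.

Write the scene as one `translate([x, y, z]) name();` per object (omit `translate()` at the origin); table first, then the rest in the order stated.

table();
translate([1702, 0, 0]) bookshelf();
translate([688, 172, 681]) spool();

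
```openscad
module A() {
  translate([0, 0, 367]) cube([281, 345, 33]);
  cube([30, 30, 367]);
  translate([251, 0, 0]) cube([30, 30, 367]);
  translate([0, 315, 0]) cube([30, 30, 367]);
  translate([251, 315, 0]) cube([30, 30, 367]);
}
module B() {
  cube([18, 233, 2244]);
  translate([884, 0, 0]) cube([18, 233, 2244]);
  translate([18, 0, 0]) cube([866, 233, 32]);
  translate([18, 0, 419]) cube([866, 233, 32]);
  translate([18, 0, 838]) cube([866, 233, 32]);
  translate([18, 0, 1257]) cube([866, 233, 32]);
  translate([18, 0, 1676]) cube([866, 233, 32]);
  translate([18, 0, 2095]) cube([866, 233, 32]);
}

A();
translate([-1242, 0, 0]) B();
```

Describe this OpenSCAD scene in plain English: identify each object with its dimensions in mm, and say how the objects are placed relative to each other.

A is a four-legged stool. The seat is 281×345 mm, 33 mm thick, top at z = 400 mm. It stands on four square legs, each 30×30 mm in cross-section, from z = 0 to the seat underside, each flush with a corner of the seat.

B is an open bookshelf. Two side panels, each 18 mm thick, 233 mm deep and 2244 mm tall, stand 902 mm apart (outside-to-outside). Between them sit 6 shelves, each 32 mm thick and 233 mm deep, spanning the full gap between the sides. The bottom shelf rests on the floor (its underside at z = 0) and the clear gap between one shelf's top and the next shelf's underside is 387 mm.

The bookshelf is on the floor beside the stool on its −x side.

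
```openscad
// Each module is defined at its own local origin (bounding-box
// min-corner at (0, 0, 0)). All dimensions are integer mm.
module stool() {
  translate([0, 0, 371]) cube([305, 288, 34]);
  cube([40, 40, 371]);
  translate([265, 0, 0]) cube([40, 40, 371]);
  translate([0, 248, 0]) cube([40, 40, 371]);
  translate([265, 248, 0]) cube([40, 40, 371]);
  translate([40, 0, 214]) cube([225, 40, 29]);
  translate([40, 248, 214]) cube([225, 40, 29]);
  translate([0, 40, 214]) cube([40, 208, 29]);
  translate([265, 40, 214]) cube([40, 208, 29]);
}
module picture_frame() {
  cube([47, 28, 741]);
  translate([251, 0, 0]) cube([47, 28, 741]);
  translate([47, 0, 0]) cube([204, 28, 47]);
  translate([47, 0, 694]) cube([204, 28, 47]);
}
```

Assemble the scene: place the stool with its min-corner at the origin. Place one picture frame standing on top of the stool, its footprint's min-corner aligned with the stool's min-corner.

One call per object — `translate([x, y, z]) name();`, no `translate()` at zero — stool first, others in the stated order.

stool();
translate([0, 0, 405]) picture_frame();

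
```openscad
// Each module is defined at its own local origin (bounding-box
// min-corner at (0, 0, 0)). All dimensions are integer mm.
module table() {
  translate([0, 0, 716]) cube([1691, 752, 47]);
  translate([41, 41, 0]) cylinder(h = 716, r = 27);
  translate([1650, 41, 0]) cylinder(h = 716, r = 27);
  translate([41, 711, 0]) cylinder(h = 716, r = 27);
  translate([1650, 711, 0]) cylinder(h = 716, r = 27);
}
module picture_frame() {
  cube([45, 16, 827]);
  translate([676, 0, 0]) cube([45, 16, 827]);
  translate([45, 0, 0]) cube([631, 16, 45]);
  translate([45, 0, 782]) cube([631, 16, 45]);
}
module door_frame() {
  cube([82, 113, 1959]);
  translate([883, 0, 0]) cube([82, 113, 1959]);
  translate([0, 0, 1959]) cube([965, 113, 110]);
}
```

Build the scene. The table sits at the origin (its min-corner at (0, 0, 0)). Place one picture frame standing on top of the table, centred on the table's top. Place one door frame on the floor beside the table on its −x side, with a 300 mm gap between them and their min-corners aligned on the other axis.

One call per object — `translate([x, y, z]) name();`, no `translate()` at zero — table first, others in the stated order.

table();
translate([485, 368, 763]) picture_frame();
translate([-1265, 0, 0]) door_frame();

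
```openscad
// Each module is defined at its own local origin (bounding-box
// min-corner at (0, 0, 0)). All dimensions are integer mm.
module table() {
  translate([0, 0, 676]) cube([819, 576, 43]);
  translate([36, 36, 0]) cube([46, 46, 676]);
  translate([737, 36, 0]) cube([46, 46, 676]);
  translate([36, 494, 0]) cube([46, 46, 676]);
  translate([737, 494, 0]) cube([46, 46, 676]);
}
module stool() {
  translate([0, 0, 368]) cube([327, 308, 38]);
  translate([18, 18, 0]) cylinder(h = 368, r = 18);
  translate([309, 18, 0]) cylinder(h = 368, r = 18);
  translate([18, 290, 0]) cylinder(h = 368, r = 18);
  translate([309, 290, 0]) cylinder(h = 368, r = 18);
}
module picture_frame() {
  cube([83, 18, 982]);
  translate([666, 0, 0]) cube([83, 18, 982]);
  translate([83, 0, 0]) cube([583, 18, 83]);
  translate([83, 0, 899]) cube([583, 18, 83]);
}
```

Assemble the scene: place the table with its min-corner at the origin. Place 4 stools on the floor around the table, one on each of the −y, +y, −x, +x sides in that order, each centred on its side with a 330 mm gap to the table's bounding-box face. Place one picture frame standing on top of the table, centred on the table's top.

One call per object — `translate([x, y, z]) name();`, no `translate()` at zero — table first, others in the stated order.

table();
translate([246, -638, 0]) stool();
translate([246, 906, 0]) stool();
translate([-657, 134, 0]) stool();
translate([1149, 134, 0]) stool();
translate([35, 279, 719]) picture_frame();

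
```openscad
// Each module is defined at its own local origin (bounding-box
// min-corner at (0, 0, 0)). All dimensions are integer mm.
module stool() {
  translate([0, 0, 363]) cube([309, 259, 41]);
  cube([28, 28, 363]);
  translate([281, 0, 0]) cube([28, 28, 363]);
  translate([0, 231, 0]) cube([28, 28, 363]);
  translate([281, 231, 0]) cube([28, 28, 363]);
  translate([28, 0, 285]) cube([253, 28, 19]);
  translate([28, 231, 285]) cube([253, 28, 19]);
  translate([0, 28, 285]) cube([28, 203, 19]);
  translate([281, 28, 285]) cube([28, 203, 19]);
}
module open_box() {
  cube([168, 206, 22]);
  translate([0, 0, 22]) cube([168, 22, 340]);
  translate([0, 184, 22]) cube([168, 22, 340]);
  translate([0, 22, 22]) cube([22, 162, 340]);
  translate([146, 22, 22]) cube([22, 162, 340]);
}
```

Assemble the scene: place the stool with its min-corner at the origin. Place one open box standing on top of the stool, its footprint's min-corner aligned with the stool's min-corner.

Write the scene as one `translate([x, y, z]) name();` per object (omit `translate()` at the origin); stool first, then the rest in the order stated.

stool();
translate([0, 0, 404]) open_box();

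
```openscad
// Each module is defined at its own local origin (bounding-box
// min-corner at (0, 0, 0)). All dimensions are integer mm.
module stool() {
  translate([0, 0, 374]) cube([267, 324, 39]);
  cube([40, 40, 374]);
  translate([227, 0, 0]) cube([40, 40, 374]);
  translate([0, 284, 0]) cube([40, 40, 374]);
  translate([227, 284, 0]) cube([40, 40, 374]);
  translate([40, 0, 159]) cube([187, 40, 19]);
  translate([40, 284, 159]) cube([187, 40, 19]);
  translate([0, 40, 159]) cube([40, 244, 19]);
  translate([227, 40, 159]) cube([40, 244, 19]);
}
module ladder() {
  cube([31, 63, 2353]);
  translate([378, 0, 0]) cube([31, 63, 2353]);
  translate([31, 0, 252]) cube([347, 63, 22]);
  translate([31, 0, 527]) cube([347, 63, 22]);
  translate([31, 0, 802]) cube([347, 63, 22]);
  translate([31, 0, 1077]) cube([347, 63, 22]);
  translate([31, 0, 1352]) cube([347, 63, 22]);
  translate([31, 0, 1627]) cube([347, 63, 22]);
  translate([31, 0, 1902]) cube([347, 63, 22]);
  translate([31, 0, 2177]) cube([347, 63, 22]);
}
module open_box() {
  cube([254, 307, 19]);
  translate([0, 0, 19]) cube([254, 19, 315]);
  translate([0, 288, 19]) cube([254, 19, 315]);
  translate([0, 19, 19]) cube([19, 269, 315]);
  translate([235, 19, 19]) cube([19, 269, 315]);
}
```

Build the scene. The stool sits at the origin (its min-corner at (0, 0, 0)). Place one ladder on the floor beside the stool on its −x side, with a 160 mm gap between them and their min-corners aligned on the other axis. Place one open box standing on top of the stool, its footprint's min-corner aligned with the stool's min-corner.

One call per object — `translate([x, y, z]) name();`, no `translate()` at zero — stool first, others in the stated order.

stool();
translate([-569, 0, 0]) ladder();
translate([0, 0, 413]) open_box();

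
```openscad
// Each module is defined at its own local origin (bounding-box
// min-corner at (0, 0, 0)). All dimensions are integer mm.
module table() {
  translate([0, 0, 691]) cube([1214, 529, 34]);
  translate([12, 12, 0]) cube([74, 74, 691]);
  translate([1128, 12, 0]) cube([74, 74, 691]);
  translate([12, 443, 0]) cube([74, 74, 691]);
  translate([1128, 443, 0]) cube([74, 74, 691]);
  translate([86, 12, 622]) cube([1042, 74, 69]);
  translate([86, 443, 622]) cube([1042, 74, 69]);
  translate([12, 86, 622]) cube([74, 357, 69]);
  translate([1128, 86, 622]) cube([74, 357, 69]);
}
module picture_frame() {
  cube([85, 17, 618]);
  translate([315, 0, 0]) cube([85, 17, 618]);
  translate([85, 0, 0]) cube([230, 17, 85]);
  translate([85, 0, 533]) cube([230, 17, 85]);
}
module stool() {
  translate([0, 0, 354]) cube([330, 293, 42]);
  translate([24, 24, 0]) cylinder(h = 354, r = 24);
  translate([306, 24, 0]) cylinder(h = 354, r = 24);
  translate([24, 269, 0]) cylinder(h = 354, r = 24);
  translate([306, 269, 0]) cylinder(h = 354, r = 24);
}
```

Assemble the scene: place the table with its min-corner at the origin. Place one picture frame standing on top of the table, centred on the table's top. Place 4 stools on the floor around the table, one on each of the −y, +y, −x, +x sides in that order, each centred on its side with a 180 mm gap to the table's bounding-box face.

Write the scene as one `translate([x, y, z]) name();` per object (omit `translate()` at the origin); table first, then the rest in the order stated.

table();
translate([407, 256, 725]) picture_frame();
translate([442, -473, 0]) stool();
translate([442, 709, 0]) stool();
translate([-510, 118, 0]) stool();
translate([1394, 118, 0]) stool();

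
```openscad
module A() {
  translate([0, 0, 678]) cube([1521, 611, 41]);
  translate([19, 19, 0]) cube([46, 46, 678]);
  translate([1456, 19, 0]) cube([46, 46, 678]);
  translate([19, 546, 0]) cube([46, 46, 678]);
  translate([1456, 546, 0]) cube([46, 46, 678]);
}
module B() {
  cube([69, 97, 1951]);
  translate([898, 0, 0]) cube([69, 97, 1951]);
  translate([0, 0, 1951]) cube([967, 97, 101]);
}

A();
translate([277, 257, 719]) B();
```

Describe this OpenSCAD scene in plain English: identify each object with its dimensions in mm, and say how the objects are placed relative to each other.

A is a table with a 1521×611 mm rectangular top, 41 mm thick, top surface at z = 719 mm, supported by four 46×46 mm square legs, each inset 19 mm from the nearest pair of top edges, running from the floor.

B is a rectangular door frame: two vertical jambs of 69×97 mm section, 1951 mm tall, with a clear opening 829 mm wide between their inner faces. A header 101 mm tall and 97 mm deep lies on top of the jambs and spans the full outside width.

The door frame is on top of the table, centred.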